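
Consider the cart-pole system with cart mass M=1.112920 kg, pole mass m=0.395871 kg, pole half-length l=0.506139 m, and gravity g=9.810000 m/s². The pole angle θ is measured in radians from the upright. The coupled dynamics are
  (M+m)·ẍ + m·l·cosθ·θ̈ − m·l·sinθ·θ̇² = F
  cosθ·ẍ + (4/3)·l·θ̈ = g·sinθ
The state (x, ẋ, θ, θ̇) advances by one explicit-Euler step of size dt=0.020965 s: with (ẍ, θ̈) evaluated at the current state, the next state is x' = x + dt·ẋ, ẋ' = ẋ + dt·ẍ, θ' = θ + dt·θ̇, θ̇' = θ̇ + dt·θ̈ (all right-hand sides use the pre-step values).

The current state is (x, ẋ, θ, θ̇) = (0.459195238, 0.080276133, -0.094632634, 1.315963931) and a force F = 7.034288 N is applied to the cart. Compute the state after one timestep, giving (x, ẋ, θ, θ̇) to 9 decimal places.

sinθ=-0.094491453, cosθ=0.995525673
temp = (F + m·l·θ̇²·sinθ)/(M+m) = (7.034288 + -0.032787174)/1.508791 = 4.640470964
θ̈ = (g·sinθ − cosθ·temp)/(l·(4/3 − m·cos²θ/(M+m))) = -10.210369320
ẍ = temp − m·l·θ̈·cosθ/(M+m) = 5.990329700
Euler: x'=0.459195238+0.020965·0.080276133=0.460878227, ẋ'=0.080276133+0.020965·5.990329700=0.205863395
       θ'=-0.094632634+0.020965·1.315963931=-0.067043450, θ̇'=1.315963931+0.020965·-10.210369320=1.101903538

(0.460878227, 0.205863395, -0.067043450, 1.101903538)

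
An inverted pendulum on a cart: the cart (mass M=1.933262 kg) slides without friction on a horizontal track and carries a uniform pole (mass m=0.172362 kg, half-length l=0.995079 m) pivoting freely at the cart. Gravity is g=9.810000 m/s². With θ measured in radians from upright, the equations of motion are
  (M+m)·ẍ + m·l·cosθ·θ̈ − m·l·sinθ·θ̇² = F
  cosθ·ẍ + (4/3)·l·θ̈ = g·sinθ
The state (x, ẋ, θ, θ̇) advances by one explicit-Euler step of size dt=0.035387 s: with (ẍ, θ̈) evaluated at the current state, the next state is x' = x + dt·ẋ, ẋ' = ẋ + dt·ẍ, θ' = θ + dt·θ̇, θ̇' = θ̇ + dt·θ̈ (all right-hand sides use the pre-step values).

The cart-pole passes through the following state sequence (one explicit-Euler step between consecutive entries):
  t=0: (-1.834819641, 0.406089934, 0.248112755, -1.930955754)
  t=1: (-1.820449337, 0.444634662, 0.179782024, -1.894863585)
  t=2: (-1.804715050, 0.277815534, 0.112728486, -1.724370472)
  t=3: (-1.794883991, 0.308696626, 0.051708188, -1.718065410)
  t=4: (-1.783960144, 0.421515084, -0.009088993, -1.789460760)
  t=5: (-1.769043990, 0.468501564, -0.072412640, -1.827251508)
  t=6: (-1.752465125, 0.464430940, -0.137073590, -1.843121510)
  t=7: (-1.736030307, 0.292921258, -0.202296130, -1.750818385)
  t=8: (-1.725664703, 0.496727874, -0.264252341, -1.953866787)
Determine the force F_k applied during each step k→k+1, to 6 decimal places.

step 0→1:
  ẍ = (ẋ'−ẋ)/dt = (0.444634662−0.406089934)/0.035387 = 1.089234
  θ̈ = (θ̇'−θ̇)/dt = (-1.894863585−-1.930955754)/0.035387 = 1.019927
  sinθ=0.245575, cosθ=0.969378
  F = (M+m)·ẍ + m·l·cosθ·θ̈ − m·l·sinθ·θ̇² = 2.293518 + 0.169575 − 0.157046 = 2.306046
step 1→2:
  ẍ = (ẋ'−ẋ)/dt = (0.277815534−0.444634662)/0.035387 = -4.714136
  θ̈ = (θ̇'−θ̇)/dt = (-1.724370472−-1.894863585)/0.035387 = 4.817959
  sinθ=0.178815, cosθ=0.983883
  F = (M+m)·ẍ + m·l·cosθ·θ̈ − m·l·sinθ·θ̇² = -9.926198 + 0.813028 − 0.110118 = -9.223288
step 2→3:
  ẍ = (ẋ'−ẋ)/dt = (0.308696626−0.277815534)/0.035387 = 0.872668
  θ̈ = (θ̇'−θ̇)/dt = (-1.718065410−-1.724370472)/0.035387 = 0.178175
  sinθ=0.112490, cosθ=0.993653
  F = (M+m)·ẍ + m·l·cosθ·θ̈ − m·l·sinθ·θ̇² = 1.837510 + 0.030365 − 0.057369 = 1.810507
step 3→4:
  ẍ = (ẋ'−ẋ)/dt = (0.421515084−0.308696626)/0.035387 = 3.188133
  θ̈ = (θ̇'−θ̇)/dt = (-1.789460760−-1.718065410)/0.035387 = -2.017559
  sinθ=0.051685, cosθ=0.998663
  F = (M+m)·ẍ + m·l·cosθ·θ̈ − m·l·sinθ·θ̇² = 6.713009 + -0.345577 − 0.026166 = 6.341266
step 4→5:
  ẍ = (ẋ'−ẋ)/dt = (0.468501564−0.421515084)/0.035387 = 1.327789
  θ̈ = (θ̇'−θ̇)/dt = (-1.827251508−-1.789460760)/0.035387 = -1.067927
  sinθ=-0.009089, cosθ=0.999959
  F = (M+m)·ẍ + m·l·cosθ·θ̈ − m·l·sinθ·θ̇² = 2.795825 + -0.183157 − -0.004992 = 2.617660
step 5→6:
  ẍ = (ẋ'−ẋ)/dt = (0.464430940−0.468501564)/0.035387 = -0.115032
  θ̈ = (θ̇'−θ̇)/dt = (-1.843121510−-1.827251508)/0.035387 = -0.448470
  sinθ=-0.072349, cosθ=0.997379
  F = (M+m)·ẍ + m·l·cosθ·θ̈ − m·l·sinθ·θ̇² = -0.242213 + -0.076717 − -0.041431 = -0.277499
step 6→7:
  ẍ = (ẋ'−ẋ)/dt = (0.292921258−0.464430940)/0.035387 = -4.846686
  θ̈ = (θ̇'−θ̇)/dt = (-1.750818385−-1.843121510)/0.035387 = 2.608391
  sinθ=-0.136645, cosθ=0.990620
  F = (M+m)·ẍ + m·l·cosθ·θ̈ − m·l·sinθ·θ̇² = -10.205299 + 0.443179 − -0.079616 = -9.682504
step 7→8:
  ẍ = (ẋ'−ẋ)/dt = (0.496727874−0.292921258)/0.035387 = 5.759364
  θ̈ = (θ̇'−θ̇)/dt = (-1.953866787−-1.750818385)/0.035387 = -5.737938
  sinθ=-0.200919, cosθ=0.979608
  F = (M+m)·ẍ + m·l·cosθ·θ̈ − m·l·sinθ·θ̇² = 12.127055 + -0.964067 − -0.105634 = 11.268622

F_0 = 2.306046 N
F_1 = -9.223288 N
F_2 = 1.810507 N
F_3 = 6.341266 N
F_4 = 2.617660 N
F_5 = -0.277499 N
F_6 = -9.682504 N
F_7 = 11.268622 N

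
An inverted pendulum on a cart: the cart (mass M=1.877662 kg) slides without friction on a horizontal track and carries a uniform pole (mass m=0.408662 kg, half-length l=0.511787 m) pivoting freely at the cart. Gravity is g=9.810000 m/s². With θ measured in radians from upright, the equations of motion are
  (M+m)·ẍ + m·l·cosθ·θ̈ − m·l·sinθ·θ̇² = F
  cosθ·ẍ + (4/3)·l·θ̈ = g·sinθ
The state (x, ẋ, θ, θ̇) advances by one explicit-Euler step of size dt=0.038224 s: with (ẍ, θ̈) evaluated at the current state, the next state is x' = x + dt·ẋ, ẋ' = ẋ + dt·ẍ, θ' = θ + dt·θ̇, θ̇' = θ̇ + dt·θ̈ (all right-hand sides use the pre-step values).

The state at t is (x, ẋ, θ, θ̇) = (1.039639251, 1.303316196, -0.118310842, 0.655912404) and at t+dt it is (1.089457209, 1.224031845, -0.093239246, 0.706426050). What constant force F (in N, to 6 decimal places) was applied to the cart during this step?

F = -4.457220 N

ẍ = (ẋ'−ẋ)/dt = (1.224031845−1.303316196)/0.038224 = -2.074203
θ̈ = (θ̇'−θ̇)/dt = (0.706426050−0.655912404)/0.038224 = 1.321516
sinθ=-0.118035, cosθ=0.993009
F = (M+m)·ẍ + m·l·cosθ·θ̈ − m·l·sinθ·θ̇² = -4.742301 + 0.274460 − -0.010621 = -4.457220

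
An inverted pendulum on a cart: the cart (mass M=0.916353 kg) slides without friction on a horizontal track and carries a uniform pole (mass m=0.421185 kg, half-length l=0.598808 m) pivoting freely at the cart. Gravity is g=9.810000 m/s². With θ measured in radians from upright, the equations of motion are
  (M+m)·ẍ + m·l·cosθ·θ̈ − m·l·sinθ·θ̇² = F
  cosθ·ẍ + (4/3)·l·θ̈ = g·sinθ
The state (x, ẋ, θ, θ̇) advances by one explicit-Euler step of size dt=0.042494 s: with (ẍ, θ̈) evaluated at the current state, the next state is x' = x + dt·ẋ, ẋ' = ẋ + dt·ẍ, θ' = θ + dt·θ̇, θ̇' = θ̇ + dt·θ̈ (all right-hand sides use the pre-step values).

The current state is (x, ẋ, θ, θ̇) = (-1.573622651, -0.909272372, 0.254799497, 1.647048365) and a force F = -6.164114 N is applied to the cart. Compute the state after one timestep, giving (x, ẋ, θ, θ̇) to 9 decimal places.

(-1.612261271, -1.184518881, 0.324789170, 2.112262023)

sinθ=0.252051384, cosθ=0.967713852
temp = (F + m·l·θ̇²·sinθ)/(M+m) = (-6.164114 + 0.172449636)/1.337538 = -4.479621786
θ̈ = (g·sinθ − cosθ·temp)/(l·(4/3 − m·cos²θ/(M+m))) = 10.947749290
ẍ = temp − m·l·θ̈·cosθ/(M+m) = -6.477302889
Euler: x'=-1.573622651+0.042494·-0.909272372=-1.612261271, ẋ'=-0.909272372+0.042494·-6.477302889=-1.184518881
       θ'=0.254799497+0.042494·1.647048365=0.324789170, θ̇'=1.647048365+0.042494·10.947749290=2.112262023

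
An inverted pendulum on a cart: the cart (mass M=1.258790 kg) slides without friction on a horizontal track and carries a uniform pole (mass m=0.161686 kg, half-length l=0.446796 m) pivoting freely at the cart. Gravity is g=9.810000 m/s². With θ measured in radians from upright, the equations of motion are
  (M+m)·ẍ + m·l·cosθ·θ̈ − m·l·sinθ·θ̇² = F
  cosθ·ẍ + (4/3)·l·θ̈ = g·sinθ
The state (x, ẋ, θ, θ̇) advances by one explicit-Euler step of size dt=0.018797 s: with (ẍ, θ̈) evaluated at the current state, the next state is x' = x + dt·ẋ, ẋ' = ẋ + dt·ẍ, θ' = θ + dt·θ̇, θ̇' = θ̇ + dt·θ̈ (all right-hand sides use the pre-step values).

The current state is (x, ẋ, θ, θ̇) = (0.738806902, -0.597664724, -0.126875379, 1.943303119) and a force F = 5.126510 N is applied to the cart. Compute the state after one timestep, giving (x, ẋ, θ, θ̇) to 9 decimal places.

(0.727572598, -0.521946621, -0.090347110, 1.778055876)

sinθ=-0.126535260, cosθ=0.991962110
temp = (F + m·l·θ̇²·sinθ)/(M+m) = (5.126510 + -0.034520283)/1.420476 = 3.584706617
θ̈ = (g·sinθ − cosθ·temp)/(l·(4/3 − m·cos²θ/(M+m))) = -8.791149825
ẍ = temp − m·l·θ̈·cosθ/(M+m) = 4.028201444
Euler: x'=0.738806902+0.018797·-0.597664724=0.727572598, ẋ'=-0.597664724+0.018797·4.028201444=-0.521946621
       θ'=-0.126875379+0.018797·1.943303119=-0.090347110, θ̇'=1.943303119+0.018797·-8.791149825=1.778055876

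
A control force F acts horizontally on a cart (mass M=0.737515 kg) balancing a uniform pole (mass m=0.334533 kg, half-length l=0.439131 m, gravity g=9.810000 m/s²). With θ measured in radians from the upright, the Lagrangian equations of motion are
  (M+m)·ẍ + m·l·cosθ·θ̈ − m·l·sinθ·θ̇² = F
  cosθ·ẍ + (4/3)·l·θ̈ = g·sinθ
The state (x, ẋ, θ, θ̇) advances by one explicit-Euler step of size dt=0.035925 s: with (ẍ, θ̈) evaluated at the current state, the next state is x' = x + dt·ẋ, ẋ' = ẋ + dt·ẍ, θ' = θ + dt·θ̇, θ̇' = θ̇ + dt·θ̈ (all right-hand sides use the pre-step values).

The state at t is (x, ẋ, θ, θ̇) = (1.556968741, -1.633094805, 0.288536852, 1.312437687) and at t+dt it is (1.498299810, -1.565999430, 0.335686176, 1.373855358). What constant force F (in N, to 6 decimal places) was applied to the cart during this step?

F = 2.170975 N

ẍ = (ẋ'−ẋ)/dt = (-1.565999430−-1.633094805)/0.035925 = 1.867651
θ̈ = (θ̇'−θ̇)/dt = (1.373855358−1.312437687)/0.035925 = 1.709608
sinθ=0.284550, cosθ=0.958661
F = (M+m)·ẍ + m·l·cosθ·θ̈ − m·l·sinθ·θ̇² = 2.002212 + 0.240766 − 0.072003 = 2.170975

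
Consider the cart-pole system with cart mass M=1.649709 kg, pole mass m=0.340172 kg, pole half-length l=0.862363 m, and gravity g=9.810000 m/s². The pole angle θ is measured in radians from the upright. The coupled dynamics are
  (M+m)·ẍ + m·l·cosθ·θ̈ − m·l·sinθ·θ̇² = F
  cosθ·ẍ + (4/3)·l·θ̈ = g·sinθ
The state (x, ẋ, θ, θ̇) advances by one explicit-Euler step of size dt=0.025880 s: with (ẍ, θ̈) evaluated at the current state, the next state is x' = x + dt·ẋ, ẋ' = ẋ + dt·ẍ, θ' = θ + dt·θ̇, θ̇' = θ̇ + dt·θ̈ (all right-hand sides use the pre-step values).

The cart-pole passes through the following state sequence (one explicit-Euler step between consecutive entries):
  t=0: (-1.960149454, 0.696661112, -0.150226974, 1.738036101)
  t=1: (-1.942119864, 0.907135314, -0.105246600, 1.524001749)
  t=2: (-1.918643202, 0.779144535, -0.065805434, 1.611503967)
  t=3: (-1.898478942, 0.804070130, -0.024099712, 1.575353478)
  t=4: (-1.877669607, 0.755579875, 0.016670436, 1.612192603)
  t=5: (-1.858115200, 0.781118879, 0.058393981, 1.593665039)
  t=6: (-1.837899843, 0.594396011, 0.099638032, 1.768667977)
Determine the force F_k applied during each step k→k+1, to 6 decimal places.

step 0→1:
  ẍ = (ẋ'−ẋ)/dt = (0.907135314−0.696661112)/0.025880 = 8.132697
  θ̈ = (θ̇'−θ̇)/dt = (1.524001749−1.738036101)/0.025880 = -8.270261
  sinθ=-0.149663, cosθ=0.988737
  F = (M+m)·ẍ + m·l·cosθ·θ̈ − m·l·sinθ·θ̇² = 16.183100 + -2.398771 − -0.132623 = 13.916952
step 1→2:
  ẍ = (ẋ'−ẋ)/dt = (0.779144535−0.907135314)/0.025880 = -4.945548
  θ̈ = (θ̇'−θ̇)/dt = (1.611503967−1.524001749)/0.025880 = 3.381075
  sinθ=-0.105052, cosθ=0.994467
  F = (M+m)·ẍ + m·l·cosθ·θ̈ − m·l·sinθ·θ̇² = -9.841052 + 0.986356 − -0.071576 = -8.783120
step 2→3:
  ẍ = (ẋ'−ẋ)/dt = (0.804070130−0.779144535)/0.025880 = 0.963122
  θ̈ = (θ̇'−θ̇)/dt = (1.575353478−1.611503967)/0.025880 = -1.396850
  sinθ=-0.065758, cosθ=0.997836
  F = (M+m)·ẍ + m·l·cosθ·θ̈ − m·l·sinθ·θ̇² = 1.916498 + -0.408882 − -0.050096 = 1.557712
step 3→4:
  ẍ = (ẋ'−ẋ)/dt = (0.755579875−0.804070130)/0.025880 = -1.873657
  θ̈ = (θ̇'−θ̇)/dt = (1.612192603−1.575353478)/0.025880 = 1.423459
  sinθ=-0.024097, cosθ=0.999710
  F = (M+m)·ẍ + m·l·cosθ·θ̈ − m·l·sinθ·θ̇² = -3.728355 + 0.417453 − -0.017543 = -3.293359
step 4→5:
  ẍ = (ẋ'−ẋ)/dt = (0.781118879−0.755579875)/0.025880 = 0.986824
  θ̈ = (θ̇'−θ̇)/dt = (1.593665039−1.612192603)/0.025880 = -0.715903
  sinθ=0.016670, cosθ=0.999861
  F = (M+m)·ẍ + m·l·cosθ·θ̈ − m·l·sinθ·θ̇² = 1.963662 + -0.209982 − 0.012710 = 1.740970
step 5→6:
  ẍ = (ẋ'−ẋ)/dt = (0.594396011−0.781118879)/0.025880 = -7.214949
  θ̈ = (θ̇'−θ̇)/dt = (1.768667977−1.593665039)/0.025880 = 6.762092
  sinθ=0.058361, cosθ=0.998296
  F = (M+m)·ẍ + m·l·cosθ·θ̈ − m·l·sinθ·θ̇² = -14.356889 + 1.980290 − 0.043481 = -12.420080

F_0 = 13.916952 N
F_1 = -8.783120 N
F_2 = 1.557712 N
F_3 = -3.293359 N
F_4 = 1.740970 N
F_5 = -12.420080 N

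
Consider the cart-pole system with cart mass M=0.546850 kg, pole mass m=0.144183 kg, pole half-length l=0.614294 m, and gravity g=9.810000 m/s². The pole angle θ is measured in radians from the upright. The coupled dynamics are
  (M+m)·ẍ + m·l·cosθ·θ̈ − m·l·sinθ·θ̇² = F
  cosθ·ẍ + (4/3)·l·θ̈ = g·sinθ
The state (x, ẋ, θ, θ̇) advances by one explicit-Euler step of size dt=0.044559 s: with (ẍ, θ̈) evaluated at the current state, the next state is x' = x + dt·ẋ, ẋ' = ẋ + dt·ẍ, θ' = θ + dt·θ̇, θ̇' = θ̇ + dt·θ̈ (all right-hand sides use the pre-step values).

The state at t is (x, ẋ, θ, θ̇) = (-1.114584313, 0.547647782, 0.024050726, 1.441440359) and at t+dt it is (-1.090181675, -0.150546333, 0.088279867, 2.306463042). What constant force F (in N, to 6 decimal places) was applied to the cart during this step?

ẍ = (ẋ'−ẋ)/dt = (-0.150546333−0.547647782)/0.044559 = -15.668981
θ̈ = (θ̇'−θ̇)/dt = (2.306463042−1.441440359)/0.044559 = 19.412973
sinθ=0.024048, cosθ=0.999711
F = (M+m)·ẍ + m·l·cosθ·θ̈ − m·l·sinθ·θ̇² = -10.827783 + 1.718924 − 0.004426 = -9.113284

F = -9.113284 N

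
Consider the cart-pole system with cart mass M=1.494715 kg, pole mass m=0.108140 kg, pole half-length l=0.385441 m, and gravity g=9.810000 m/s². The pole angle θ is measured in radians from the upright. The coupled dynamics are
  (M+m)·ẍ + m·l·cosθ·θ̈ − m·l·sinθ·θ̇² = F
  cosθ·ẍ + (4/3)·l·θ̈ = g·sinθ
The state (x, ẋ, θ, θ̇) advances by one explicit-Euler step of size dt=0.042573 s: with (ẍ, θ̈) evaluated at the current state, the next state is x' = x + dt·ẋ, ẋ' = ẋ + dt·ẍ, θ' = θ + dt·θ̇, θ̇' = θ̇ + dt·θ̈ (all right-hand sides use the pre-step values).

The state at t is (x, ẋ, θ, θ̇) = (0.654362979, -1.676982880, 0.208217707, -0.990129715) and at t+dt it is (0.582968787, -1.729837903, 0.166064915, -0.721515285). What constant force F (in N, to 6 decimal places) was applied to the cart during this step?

F = -1.741106 N

ẍ = (ẋ'−ẋ)/dt = (-1.729837903−-1.676982880)/0.042573 = -1.241515
θ̈ = (θ̇'−θ̇)/dt = (-0.721515285−-0.990129715)/0.042573 = 6.309502
sinθ=0.206716, cosθ=0.978401
F = (M+m)·ẍ + m·l·cosθ·θ̈ − m·l·sinθ·θ̇² = -1.989969 + 0.257310 − 0.008447 = -1.741106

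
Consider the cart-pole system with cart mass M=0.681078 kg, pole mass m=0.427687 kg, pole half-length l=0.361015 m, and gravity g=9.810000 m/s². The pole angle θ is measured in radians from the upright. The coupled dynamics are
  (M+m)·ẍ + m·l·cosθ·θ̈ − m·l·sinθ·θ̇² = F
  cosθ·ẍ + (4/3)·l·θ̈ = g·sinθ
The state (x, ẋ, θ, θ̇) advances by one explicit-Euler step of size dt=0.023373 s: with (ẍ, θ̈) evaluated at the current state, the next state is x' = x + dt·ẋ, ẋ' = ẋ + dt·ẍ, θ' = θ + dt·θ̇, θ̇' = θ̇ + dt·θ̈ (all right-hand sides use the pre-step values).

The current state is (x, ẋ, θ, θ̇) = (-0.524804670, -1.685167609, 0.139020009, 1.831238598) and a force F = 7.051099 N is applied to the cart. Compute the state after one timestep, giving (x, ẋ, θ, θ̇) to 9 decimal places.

(-0.564192093, -1.488243712, 0.181821549, 1.492088921)

sinθ=0.138572645, cosθ=0.990352272
temp = (F + m·l·θ̇²·sinθ)/(M+m) = (7.051099 + 0.071749466)/1.108765 = 6.424128166
θ̈ = (g·sinθ − cosθ·temp)/(l·(4/3 − m·cos²θ/(M+m))) = -14.510318603
ẍ = temp − m·l·θ̈·cosθ/(M+m) = 8.425272616
Euler: x'=-0.524804670+0.023373·-1.685167609=-0.564192093, ẋ'=-1.685167609+0.023373·8.425272616=-1.488243712
       θ'=0.139020009+0.023373·1.831238598=0.181821549, θ̇'=1.831238598+0.023373·-14.510318603=1.492088921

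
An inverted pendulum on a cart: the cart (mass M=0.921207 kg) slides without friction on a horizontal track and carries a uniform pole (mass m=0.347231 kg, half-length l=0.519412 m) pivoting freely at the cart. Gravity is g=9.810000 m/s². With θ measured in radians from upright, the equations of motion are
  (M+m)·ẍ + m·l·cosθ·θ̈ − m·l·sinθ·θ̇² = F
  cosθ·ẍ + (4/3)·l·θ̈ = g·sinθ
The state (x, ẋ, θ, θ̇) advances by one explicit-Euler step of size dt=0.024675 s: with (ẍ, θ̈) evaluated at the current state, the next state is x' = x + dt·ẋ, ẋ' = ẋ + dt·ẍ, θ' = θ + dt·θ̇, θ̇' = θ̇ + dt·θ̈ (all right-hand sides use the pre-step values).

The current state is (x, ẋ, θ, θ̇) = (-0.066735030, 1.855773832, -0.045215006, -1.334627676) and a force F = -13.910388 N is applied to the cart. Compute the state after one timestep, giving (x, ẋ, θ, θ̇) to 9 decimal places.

sinθ=-0.045199601, cosθ=0.998977976
temp = (F + m·l·θ̇²·sinθ)/(M+m) = (-13.910388 + -0.014520626)/1.268438 = -10.977997053
θ̈ = (g·sinθ − cosθ·temp)/(l·(4/3 − m·cos²θ/(M+m))) = 19.110730208
ẍ = temp − m·l·θ̈·cosθ/(M+m) = -13.692525647
Euler: x'=-0.066735030+0.024675·1.855773832=-0.020943811, ẋ'=1.855773832+0.024675·-13.692525647=1.517910762
       θ'=-0.045215006+0.024675·-1.334627676=-0.078146944, θ̇'=-1.334627676+0.024675·19.110730208=-0.863070408

(-0.020943811, 1.517910762, -0.078146944, -0.863070408)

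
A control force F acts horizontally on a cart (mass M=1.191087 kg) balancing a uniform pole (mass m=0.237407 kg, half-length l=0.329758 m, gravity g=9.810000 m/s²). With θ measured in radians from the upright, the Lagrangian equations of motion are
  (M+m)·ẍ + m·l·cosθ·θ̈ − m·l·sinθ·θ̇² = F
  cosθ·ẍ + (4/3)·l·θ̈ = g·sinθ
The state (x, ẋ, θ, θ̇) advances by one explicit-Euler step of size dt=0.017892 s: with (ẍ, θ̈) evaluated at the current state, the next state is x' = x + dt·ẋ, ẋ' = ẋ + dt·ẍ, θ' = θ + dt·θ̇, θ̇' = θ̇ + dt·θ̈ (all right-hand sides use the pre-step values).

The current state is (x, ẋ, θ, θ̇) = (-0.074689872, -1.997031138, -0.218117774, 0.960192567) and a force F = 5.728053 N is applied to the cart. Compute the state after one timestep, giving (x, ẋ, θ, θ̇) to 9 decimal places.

sinθ=-0.216392378, cosθ=0.976306478
temp = (F + m·l·θ̇²·sinθ)/(M+m) = (5.728053 + -0.015618794)/1.428494 = 3.998920686
θ̈ = (g·sinθ − cosθ·temp)/(l·(4/3 − m·cos²θ/(M+m))) = -15.555917652
ẍ = temp − m·l·θ̈·cosθ/(M+m) = 4.831244357
Euler: x'=-0.074689872+0.017892·-1.997031138=-0.110420753, ẋ'=-1.997031138+0.017892·4.831244357=-1.910590514
       θ'=-0.218117774+0.017892·0.960192567=-0.200938009, θ̇'=0.960192567+0.017892·-15.555917652=0.681866088

(-0.110420753, -1.910590514, -0.200938009, 0.681866088)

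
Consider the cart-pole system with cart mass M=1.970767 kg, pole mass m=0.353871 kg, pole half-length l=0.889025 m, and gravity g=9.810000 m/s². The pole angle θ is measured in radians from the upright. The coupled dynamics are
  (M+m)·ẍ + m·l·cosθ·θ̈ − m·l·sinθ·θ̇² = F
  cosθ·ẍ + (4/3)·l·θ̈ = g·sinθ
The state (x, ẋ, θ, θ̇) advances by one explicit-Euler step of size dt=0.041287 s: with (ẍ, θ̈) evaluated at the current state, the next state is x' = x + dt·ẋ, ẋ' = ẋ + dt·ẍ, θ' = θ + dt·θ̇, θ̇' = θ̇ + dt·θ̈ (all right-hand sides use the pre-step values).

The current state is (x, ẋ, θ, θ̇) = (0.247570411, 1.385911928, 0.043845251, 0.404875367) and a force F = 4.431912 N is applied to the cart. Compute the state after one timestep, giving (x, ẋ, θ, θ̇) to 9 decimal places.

(0.304790557, 1.472508374, 0.060561340, 0.346867604)

sinθ=0.043831204, cosθ=0.999038951
temp = (F + m·l·θ̇²·sinθ)/(M+m) = (4.431912 + 0.002260399)/2.324638 = 1.907467915
θ̈ = (g·sinθ − cosθ·temp)/(l·(4/3 − m·cos²θ/(M+m))) = -1.404988565
ẍ = temp − m·l·θ̈·cosθ/(M+m) = 2.097426456
Euler: x'=0.247570411+0.041287·1.385911928=0.304790557, ẋ'=1.385911928+0.041287·2.097426456=1.472508374
       θ'=0.043845251+0.041287·0.404875367=0.060561340, θ̇'=0.404875367+0.041287·-1.404988565=0.346867604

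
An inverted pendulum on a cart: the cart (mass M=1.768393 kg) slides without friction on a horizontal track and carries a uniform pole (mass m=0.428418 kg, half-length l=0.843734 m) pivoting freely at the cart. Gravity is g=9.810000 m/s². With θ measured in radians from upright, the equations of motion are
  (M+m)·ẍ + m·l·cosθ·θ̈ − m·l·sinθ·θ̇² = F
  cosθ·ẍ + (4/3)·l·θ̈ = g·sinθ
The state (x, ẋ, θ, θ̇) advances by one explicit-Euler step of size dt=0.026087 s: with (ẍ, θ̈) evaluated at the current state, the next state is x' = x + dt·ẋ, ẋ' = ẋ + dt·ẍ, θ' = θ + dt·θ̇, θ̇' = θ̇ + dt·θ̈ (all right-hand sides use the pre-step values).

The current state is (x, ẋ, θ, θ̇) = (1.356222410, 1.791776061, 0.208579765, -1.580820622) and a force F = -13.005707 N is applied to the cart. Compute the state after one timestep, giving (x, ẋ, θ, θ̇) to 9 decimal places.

sinθ=0.207070656, cosθ=0.978325990
temp = (F + m·l·θ̇²·sinθ)/(M+m) = (-13.005707 + 0.187049695)/2.196811 = -5.835120684
θ̈ = (g·sinθ − cosθ·temp)/(l·(4/3 − m·cos²θ/(M+m))) = 8.000091824
ẍ = temp − m·l·θ̈·cosθ/(M+m) = -7.122952435
Euler: x'=1.356222410+0.026087·1.791776061=1.402964472, ẋ'=1.791776061+0.026087·-7.122952435=1.605959601
       θ'=0.208579765+0.026087·-1.580820622=0.167340897, θ̇'=-1.580820622+0.026087·8.000091824=-1.372122227

(1.402964472, 1.605959601, 0.167340897, -1.372122227)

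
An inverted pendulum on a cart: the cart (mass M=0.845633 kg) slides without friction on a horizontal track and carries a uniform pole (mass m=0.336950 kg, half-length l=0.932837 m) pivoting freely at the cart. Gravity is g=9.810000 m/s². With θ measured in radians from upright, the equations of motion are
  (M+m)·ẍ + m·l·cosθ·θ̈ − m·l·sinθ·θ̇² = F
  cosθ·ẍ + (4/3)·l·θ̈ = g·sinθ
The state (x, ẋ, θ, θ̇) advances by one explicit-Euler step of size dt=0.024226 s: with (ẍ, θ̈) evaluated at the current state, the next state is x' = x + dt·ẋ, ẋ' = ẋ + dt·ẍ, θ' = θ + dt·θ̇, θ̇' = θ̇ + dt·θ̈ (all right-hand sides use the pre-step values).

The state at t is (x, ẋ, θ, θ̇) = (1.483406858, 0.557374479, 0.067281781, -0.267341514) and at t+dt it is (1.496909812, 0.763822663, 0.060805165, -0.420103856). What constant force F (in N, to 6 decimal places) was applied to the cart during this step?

F = 8.098654 N

ẍ = (ẋ'−ẋ)/dt = (0.763822663−0.557374479)/0.024226 = 8.521761
θ̈ = (θ̇'−θ̇)/dt = (-0.420103856−-0.267341514)/0.024226 = -6.305719
sinθ=0.067231, cosθ=0.997737
F = (M+m)·ẍ + m·l·cosθ·θ̈ − m·l·sinθ·θ̇² = 10.077690 + -1.977525 − 0.001510 = 8.098654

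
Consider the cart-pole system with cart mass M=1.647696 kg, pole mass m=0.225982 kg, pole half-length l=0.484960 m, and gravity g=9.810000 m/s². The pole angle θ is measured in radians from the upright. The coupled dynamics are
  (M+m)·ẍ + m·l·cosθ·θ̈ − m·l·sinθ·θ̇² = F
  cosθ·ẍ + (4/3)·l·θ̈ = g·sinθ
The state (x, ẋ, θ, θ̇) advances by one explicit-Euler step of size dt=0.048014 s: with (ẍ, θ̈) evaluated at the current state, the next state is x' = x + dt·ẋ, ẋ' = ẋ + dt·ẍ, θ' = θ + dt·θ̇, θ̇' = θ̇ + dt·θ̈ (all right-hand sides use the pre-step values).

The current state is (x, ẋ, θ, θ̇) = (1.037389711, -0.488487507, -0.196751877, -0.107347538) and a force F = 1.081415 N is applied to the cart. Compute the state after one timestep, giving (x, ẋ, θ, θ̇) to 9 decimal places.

(1.013935472, -0.449195325, -0.201906062, -0.309339800)

sinθ=-0.195484912, cosθ=0.980706709
temp = (F + m·l·θ̇²·sinθ)/(M+m) = (1.081415 + -0.000246875)/1.873678 = 0.577029844
θ̈ = (g·sinθ − cosθ·temp)/(l·(4/3 − m·cos²θ/(M+m))) = -4.206945100
ẍ = temp − m·l·θ̈·cosθ/(M+m) = 0.818348446
Euler: x'=1.037389711+0.048014·-0.488487507=1.013935472, ẋ'=-0.488487507+0.048014·0.818348446=-0.449195325
       θ'=-0.196751877+0.048014·-0.107347538=-0.201906062, θ̇'=-0.107347538+0.048014·-4.206945100=-0.309339800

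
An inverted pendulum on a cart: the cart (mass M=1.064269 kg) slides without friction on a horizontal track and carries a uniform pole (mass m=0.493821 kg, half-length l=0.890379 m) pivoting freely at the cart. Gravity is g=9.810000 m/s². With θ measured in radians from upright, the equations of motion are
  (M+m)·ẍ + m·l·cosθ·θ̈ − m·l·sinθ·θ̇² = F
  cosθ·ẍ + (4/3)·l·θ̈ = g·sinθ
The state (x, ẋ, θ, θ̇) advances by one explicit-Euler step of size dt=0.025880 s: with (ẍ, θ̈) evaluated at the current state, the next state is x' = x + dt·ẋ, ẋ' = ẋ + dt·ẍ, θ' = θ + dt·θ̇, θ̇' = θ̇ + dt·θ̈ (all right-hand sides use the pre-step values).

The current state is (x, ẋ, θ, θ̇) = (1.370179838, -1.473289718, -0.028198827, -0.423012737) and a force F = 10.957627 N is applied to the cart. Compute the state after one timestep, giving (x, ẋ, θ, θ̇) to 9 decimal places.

sinθ=-0.028195090, cosθ=0.999602439
temp = (F + m·l·θ̇²·sinθ)/(M+m) = (10.957627 + -0.002218323)/1.558090 = 7.031306713
θ̈ = (g·sinθ − cosθ·temp)/(l·(4/3 − m·cos²θ/(M+m))) = -8.070159160
ẍ = temp − m·l·θ̈·cosθ/(M+m) = 9.307773561
Euler: x'=1.370179838+0.025880·-1.473289718=1.332051100, ẋ'=-1.473289718+0.025880·9.307773561=-1.232404538
       θ'=-0.028198827+0.025880·-0.423012737=-0.039146397, θ̇'=-0.423012737+0.025880·-8.070159160=-0.631868456

(1.332051100, -1.232404538, -0.039146397, -0.631868456)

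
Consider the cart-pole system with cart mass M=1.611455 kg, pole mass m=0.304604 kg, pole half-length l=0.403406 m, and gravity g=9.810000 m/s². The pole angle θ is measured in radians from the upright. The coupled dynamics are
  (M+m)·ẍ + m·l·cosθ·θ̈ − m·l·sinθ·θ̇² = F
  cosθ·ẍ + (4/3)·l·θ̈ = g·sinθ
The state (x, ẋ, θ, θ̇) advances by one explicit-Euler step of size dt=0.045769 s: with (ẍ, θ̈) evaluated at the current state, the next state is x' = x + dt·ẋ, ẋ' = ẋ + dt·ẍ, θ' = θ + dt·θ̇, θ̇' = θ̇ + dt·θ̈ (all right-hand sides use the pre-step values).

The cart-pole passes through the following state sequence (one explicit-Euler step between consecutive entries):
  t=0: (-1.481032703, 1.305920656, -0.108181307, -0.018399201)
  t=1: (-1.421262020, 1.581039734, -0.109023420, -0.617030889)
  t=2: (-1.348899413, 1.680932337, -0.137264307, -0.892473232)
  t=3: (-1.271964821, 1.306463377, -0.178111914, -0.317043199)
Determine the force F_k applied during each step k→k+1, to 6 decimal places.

F_0 = 9.919712 N
F_1 = 3.451855 N
F_2 = -14.132894 N

step 0→1:
  ẍ = (ẋ'−ẋ)/dt = (1.581039734−1.305920656)/0.045769 = 6.011035
  θ̈ = (θ̇'−θ̇)/dt = (-0.617030889−-0.018399201)/0.045769 = -13.079414
  sinθ=-0.107970, cosθ=0.994154
  F = (M+m)·ẍ + m·l·cosθ·θ̈ − m·l·sinθ·θ̇² = 11.517498 + -1.597791 − -0.000004 = 9.919712
step 1→2:
  ẍ = (ẋ'−ẋ)/dt = (1.680932337−1.581039734)/0.045769 = 2.182538
  θ̈ = (θ̇'−θ̇)/dt = (-0.892473232−-0.617030889)/0.045769 = -6.018098
  sinθ=-0.108808, cosθ=0.994063
  F = (M+m)·ẍ + m·l·cosθ·θ̈ − m·l·sinθ·θ̇² = 4.181872 + -0.735108 − -0.005090 = 3.451855
step 2→3:
  ẍ = (ẋ'−ẋ)/dt = (1.306463377−1.680932337)/0.045769 = -8.181716
  θ̈ = (θ̇'−θ̇)/dt = (-0.317043199−-0.892473232)/0.045769 = 12.572484
  sinθ=-0.136834, cosθ=0.990594
  F = (M+m)·ẍ + m·l·cosθ·θ̈ − m·l·sinθ·θ̇² = -15.676651 + 1.530364 − -0.013392 = -14.132894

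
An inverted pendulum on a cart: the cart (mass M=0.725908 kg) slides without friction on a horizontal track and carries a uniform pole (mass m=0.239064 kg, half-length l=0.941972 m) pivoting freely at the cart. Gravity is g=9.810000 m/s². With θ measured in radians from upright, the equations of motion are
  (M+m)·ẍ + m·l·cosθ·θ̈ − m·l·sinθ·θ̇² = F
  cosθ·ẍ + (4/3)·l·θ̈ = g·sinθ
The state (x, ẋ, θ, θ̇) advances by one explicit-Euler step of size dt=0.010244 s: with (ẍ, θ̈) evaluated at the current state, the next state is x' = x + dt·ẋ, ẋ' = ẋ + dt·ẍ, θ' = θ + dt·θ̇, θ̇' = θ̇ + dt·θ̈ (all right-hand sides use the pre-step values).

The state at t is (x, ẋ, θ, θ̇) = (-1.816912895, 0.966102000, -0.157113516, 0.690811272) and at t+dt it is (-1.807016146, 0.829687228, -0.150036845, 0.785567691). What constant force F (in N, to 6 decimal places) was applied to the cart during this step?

ẍ = (ẋ'−ẋ)/dt = (0.829687228−0.966102000)/0.010244 = -13.316553
θ̈ = (θ̇'−θ̇)/dt = (0.785567691−0.690811272)/0.010244 = 9.249943
sinθ=-0.156468, cosθ=0.987683
F = (M+m)·ẍ + m·l·cosθ·θ̈ − m·l·sinθ·θ̇² = -12.850101 + 2.057353 − -0.016815 = -10.775933

F = -10.775933 N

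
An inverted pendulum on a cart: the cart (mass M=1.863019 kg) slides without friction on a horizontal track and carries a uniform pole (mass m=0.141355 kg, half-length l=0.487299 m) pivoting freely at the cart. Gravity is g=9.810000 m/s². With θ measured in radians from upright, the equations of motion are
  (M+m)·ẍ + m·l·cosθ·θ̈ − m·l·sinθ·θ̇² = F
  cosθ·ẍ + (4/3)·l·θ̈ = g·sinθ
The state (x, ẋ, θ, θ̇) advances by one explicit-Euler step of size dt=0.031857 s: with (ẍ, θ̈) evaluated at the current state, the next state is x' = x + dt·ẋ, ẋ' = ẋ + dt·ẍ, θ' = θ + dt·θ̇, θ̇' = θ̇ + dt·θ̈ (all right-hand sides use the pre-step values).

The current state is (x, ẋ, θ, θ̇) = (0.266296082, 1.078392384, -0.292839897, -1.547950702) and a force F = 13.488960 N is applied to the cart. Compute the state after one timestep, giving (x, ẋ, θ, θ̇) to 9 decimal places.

sinθ=-0.288672382, cosθ=0.957427938
temp = (F + m·l·θ̇²·sinθ)/(M+m) = (13.488960 + -0.047645971)/2.004374 = 6.705991012
θ̈ = (g·sinθ − cosθ·temp)/(l·(4/3 − m·cos²θ/(M+m))) = -14.965921073
ẍ = temp − m·l·θ̈·cosθ/(M+m) = 7.198413050
Euler: x'=0.266296082+0.031857·1.078392384=0.300650428, ẋ'=1.078392384+0.031857·7.198413050=1.307712229
       θ'=-0.292839897+0.031857·-1.547950702=-0.342152963, θ̇'=-1.547950702+0.031857·-14.965921073=-2.024720050

(0.300650428, 1.307712229, -0.342152963, -2.024720050)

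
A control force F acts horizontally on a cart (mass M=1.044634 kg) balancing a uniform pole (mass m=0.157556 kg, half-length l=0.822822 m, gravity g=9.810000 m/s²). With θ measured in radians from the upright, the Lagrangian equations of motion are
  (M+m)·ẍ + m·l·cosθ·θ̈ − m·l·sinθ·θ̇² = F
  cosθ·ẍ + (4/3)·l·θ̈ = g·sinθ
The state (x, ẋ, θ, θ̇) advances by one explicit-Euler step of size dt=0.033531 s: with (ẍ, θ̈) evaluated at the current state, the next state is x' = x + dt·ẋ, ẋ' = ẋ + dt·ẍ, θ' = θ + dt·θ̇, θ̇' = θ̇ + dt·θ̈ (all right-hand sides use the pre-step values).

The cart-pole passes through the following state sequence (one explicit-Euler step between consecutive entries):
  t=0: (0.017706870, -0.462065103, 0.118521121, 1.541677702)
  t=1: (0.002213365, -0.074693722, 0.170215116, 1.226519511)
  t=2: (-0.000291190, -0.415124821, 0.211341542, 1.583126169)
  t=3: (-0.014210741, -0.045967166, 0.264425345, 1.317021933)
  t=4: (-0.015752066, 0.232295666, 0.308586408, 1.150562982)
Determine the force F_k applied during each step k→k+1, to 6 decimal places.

step 0→1:
  ẍ = (ẋ'−ẋ)/dt = (-0.074693722−-0.462065103)/0.033531 = 11.552634
  θ̈ = (θ̇'−θ̇)/dt = (1.226519511−1.541677702)/0.033531 = -9.399010
  sinθ=0.118244, cosθ=0.992985
  F = (M+m)·ẍ + m·l·cosθ·θ̈ − m·l·sinθ·θ̇² = 13.888461 + -1.209944 − 0.036434 = 12.642083
step 1→2:
  ẍ = (ẋ'−ẋ)/dt = (-0.415124821−-0.074693722)/0.033531 = -10.152727
  θ̈ = (θ̇'−θ̇)/dt = (1.583126169−1.226519511)/0.033531 = 10.635133
  sinθ=0.169394, cosθ=0.985548
  F = (M+m)·ẍ + m·l·cosθ·θ̈ − m·l·sinθ·θ̇² = -12.205507 + 1.358819 − 0.033036 = -10.879724
step 2→3:
  ẍ = (ẋ'−ẋ)/dt = (-0.045967166−-0.415124821)/0.033531 = 11.009444
  θ̈ = (θ̇'−θ̇)/dt = (1.317021933−1.583126169)/0.033531 = -7.936066
  sinθ=0.209772, cosθ=0.977750
  F = (M+m)·ẍ + m·l·cosθ·θ̈ − m·l·sinθ·θ̇² = 13.235443 + -1.005945 − 0.068158 = 12.161340
step 3→4:
  ẍ = (ẋ'−ẋ)/dt = (0.232295666−-0.045967166)/0.033531 = 8.298674
  θ̈ = (θ̇'−θ̇)/dt = (1.150562982−1.317021933)/0.033531 = -4.964330
  sinθ=0.261355, cosθ=0.965243
  F = (M+m)·ẍ + m·l·cosθ·θ̈ − m·l·sinθ·θ̇² = 9.976583 + -0.621209 − 0.058770 = 9.296603

F_0 = 12.642083 N
F_1 = -10.879724 N
F_2 = 12.161340 N
F_3 = 9.296603 N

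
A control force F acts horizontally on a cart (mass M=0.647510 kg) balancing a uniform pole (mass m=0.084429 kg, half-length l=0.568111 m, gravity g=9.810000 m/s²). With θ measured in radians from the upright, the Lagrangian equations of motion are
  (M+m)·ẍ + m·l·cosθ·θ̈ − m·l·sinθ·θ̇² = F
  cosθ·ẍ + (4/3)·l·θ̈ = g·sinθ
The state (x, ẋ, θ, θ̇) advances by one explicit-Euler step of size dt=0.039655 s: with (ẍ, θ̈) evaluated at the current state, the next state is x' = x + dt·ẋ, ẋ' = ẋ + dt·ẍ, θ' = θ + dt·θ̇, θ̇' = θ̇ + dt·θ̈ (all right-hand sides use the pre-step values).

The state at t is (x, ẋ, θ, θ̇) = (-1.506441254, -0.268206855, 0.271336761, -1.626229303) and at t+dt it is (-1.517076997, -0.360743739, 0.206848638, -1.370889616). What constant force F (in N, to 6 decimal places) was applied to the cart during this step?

ẍ = (ẋ'−ẋ)/dt = (-0.360743739−-0.268206855)/0.039655 = -2.333549
θ̈ = (θ̇'−θ̇)/dt = (-1.370889616−-1.626229303)/0.039655 = 6.439029
sinθ=0.268020, cosθ=0.963413
F = (M+m)·ẍ + m·l·cosθ·θ̈ − m·l·sinθ·θ̇² = -1.708015 + 0.297549 − 0.033998 = -1.444465

F = -1.444465 N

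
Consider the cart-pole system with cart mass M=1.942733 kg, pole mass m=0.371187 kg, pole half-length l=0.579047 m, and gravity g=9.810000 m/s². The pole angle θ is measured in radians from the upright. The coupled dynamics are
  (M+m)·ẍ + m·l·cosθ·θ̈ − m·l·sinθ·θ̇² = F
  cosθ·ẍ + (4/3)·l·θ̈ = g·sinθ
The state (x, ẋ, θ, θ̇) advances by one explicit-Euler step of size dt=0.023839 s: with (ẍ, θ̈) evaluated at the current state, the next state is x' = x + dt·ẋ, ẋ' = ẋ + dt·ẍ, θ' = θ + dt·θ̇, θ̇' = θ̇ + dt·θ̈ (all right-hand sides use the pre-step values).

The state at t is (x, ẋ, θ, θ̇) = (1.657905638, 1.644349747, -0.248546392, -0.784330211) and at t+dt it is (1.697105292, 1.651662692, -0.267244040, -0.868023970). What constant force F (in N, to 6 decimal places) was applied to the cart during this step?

ẍ = (ẋ'−ẋ)/dt = (1.651662692−1.644349747)/0.023839 = 0.306764
θ̈ = (θ̇'−θ̇)/dt = (-0.868023970−-0.784330211)/0.023839 = -3.510792
sinθ=-0.245995, cosθ=0.969271
F = (M+m)·ẍ + m·l·cosθ·θ̈ − m·l·sinθ·θ̇² = 0.709827 + -0.731403 − -0.032526 = 0.010950

F = 0.010950 N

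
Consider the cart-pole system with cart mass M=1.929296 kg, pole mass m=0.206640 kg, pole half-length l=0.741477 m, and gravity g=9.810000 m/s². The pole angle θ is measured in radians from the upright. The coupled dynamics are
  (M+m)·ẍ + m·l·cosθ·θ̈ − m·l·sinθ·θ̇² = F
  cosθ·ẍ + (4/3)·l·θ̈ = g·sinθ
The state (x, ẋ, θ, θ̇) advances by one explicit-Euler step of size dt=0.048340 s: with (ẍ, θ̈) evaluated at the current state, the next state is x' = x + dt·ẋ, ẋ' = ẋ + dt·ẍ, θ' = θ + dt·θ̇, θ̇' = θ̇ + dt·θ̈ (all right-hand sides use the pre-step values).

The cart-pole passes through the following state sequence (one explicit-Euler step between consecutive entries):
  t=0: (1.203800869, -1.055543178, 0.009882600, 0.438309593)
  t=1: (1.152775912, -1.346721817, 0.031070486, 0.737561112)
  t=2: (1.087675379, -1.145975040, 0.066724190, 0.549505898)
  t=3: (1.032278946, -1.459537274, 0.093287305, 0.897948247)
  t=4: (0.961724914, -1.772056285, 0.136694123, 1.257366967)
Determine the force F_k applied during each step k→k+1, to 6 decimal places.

F_0 = -11.917755 N
F_1 = 8.271771 N
F_2 = -12.756079 N
F_3 = -12.686112 N

step 0→1:
  ẍ = (ẋ'−ẋ)/dt = (-1.346721817−-1.055543178)/0.048340 = -6.023555
  θ̈ = (θ̇'−θ̇)/dt = (0.737561112−0.438309593)/0.048340 = 6.190557
  sinθ=0.009882, cosθ=0.999951
  F = (M+m)·ẍ + m·l·cosθ·θ̈ − m·l·sinθ·θ̇² = -12.865928 + 0.948463 − 0.000291 = -11.917755
step 1→2:
  ẍ = (ẋ'−ẋ)/dt = (-1.145975040−-1.346721817)/0.048340 = 4.152809
  θ̈ = (θ̇'−θ̇)/dt = (0.549505898−0.737561112)/0.048340 = -3.890261
  sinθ=0.031065, cosθ=0.999517
  F = (M+m)·ẍ + m·l·cosθ·θ̈ − m·l·sinθ·θ̇² = 8.870134 + -0.595773 − 0.002589 = 8.271771
step 2→3:
  ẍ = (ẋ'−ẋ)/dt = (-1.459537274−-1.145975040)/0.048340 = -6.486600
  θ̈ = (θ̇'−θ̇)/dt = (0.897948247−0.549505898)/0.048340 = 7.208158
  sinθ=0.066675, cosθ=0.997775
  F = (M+m)·ẍ + m·l·cosθ·θ̈ − m·l·sinθ·θ̇² = -13.854962 + 1.101968 − 0.003085 = -12.756079
step 3→4:
  ẍ = (ẋ'−ẋ)/dt = (-1.772056285−-1.459537274)/0.048340 = -6.465019
  θ̈ = (θ̇'−θ̇)/dt = (1.257366967−0.897948247)/0.048340 = 7.435224
  sinθ=0.093152, cosθ=0.995652
  F = (M+m)·ẍ + m·l·cosθ·θ̈ − m·l·sinθ·θ̇² = -13.808867 + 1.134263 − 0.011508 = -12.686112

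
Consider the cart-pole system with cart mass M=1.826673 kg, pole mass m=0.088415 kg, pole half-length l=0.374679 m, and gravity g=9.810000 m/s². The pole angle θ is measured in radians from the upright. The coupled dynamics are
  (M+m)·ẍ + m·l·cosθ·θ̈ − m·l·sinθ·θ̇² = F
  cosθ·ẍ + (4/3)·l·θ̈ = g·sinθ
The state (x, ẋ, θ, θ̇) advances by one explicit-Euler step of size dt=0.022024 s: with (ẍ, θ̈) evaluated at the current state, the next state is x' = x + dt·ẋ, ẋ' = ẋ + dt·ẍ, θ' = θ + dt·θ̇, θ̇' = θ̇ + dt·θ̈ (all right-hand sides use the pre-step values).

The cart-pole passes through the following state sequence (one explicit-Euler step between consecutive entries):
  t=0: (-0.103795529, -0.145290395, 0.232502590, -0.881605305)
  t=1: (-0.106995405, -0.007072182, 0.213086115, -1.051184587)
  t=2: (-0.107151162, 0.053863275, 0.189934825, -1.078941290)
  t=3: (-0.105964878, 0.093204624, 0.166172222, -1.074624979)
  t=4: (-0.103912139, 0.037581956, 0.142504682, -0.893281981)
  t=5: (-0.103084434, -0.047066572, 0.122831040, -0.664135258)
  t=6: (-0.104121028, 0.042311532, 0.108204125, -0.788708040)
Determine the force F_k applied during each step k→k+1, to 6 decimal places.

step 0→1:
  ẍ = (ẋ'−ẋ)/dt = (-0.007072182−-0.145290395)/0.022024 = 6.275800
  θ̈ = (θ̇'−θ̇)/dt = (-1.051184587−-0.881605305)/0.022024 = -7.699749
  sinθ=0.230413, cosθ=0.973093
  F = (M+m)·ẍ + m·l·cosθ·θ̈ − m·l·sinθ·θ̇² = 12.018709 + -0.248208 − 0.005933 = 11.764568
step 1→2:
  ẍ = (ẋ'−ẋ)/dt = (0.053863275−-0.007072182)/0.022024 = 2.766775
  θ̈ = (θ̇'−θ̇)/dt = (-1.078941290−-1.051184587)/0.022024 = -1.260293
  sinθ=0.211477, cosθ=0.977383
  F = (M+m)·ẍ + m·l·cosθ·θ̈ − m·l·sinθ·θ̇² = 5.298618 + -0.040806 − 0.007741 = 5.250071
step 2→3:
  ẍ = (ẋ'−ẋ)/dt = (0.093204624−0.053863275)/0.022024 = 1.786294
  θ̈ = (θ̇'−θ̇)/dt = (-1.074624979−-1.078941290)/0.022024 = 0.195982
  sinθ=0.188795, cosθ=0.982017
  F = (M+m)·ẍ + m·l·cosθ·θ̈ − m·l·sinθ·θ̇² = 3.420911 + 0.006376 − 0.007281 = 3.420006
step 3→4:
  ẍ = (ẋ'−ẋ)/dt = (0.037581956−0.093204624)/0.022024 = -2.525548
  θ̈ = (θ̇'−θ̇)/dt = (-0.893281981−-1.074624979)/0.022024 = 8.233881
  sinθ=0.165409, cosθ=0.986225
  F = (M+m)·ẍ + m·l·cosθ·θ̈ − m·l·sinθ·θ̇² = -4.836647 + 0.269008 − 0.006328 = -4.573966
step 4→5:
  ẍ = (ẋ'−ẋ)/dt = (-0.047066572−0.037581956)/0.022024 = -3.843467
  θ̈ = (θ̇'−θ̇)/dt = (-0.664135258−-0.893281981)/0.022024 = 10.404410
  sinθ=0.142023, cosθ=0.989863
  F = (M+m)·ẍ + m·l·cosθ·θ̈ − m·l·sinθ·θ̇² = -7.360578 + 0.341176 − 0.003754 = -7.023157
step 5→6:
  ẍ = (ẋ'−ẋ)/dt = (0.042311532−-0.047066572)/0.022024 = 4.058214
  θ̈ = (θ̇'−θ̇)/dt = (-0.788708040−-0.664135258)/0.022024 = -5.656229
  sinθ=0.122522, cosθ=0.992466
  F = (M+m)·ẍ + m·l·cosθ·θ̈ − m·l·sinθ·θ̇² = 7.771837 + -0.185964 − 0.001790 = 7.584083

F_0 = 11.764568 N
F_1 = 5.250071 N
F_2 = 3.420006 N
F_3 = -4.573966 N
F_4 = -7.023157 N
F_5 = 7.584083 N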